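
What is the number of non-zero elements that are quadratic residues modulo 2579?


For prime p, the number of non-zero quadratic residues is (p-1)/2.
= (2579-1)/2
= 1289

1289


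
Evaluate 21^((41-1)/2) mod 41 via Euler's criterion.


p = 41 is prime and the exponent is (p-1)/2 = 20, so by Euler's criterion 21^20 = (21/41) = +1 or -1 mod 41.
Compute by square-and-multiply:
  20 = 16 + 4 (binary 10100)
  Repeated squaring mod 41: 21^1 = 21, 21^2 = 31, 21^4 = 18, 21^8 = 37, 21^16 = 16
  21^20 = 21^16 * 21^4 = 16 * 18 mod 41
    16 * 18 = 288 = 1 mod 41
  21^20 = 1 mod 41
Result 1: 21 is a quadratic residue mod 41.
21^20 mod 41 = 1

1


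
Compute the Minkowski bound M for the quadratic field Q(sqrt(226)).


d = 226, d mod 4 = 2, so disc(K) = 4d = 904; |disc(K)| = 904
Real quadratic field, so n = 2, s = r2 = 0, r1 = 2
M = (n!/n^n) * (4/pi)^s * sqrt(|disc(K)|) = (2!/2^2) * (4/pi)^0 * sqrt(904)
= 0.5 * 1.000000 * 30.066593
= 15.0333

15.0333


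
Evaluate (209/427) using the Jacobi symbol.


Compute (209/427) via quadratic reciprocity:
  reciprocity: (209/427) -> +(427/209)
  reduce: (9/209)
  reciprocity: (9/209) -> +(209/9)
  reduce: (2/9)
  pull out 2: (2/9) = +1  (since 9 mod 8 = 1)
  (1/9) = 1
Product of signs = 1

1


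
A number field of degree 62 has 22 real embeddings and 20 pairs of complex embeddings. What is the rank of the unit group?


By Dirichlet's unit theorem:
rank = r1 + r2 - 1
= 22 + 20 - 1
= 41

41


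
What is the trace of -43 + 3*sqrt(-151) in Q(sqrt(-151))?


Tr(a + b*sqrt(d)) = (a + b*sqrt(d)) + (a - b*sqrt(d)) = 2a
= 2 * (-43)
= -86

-86


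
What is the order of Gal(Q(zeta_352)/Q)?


|Gal(Q(zeta_352)/Q)| = phi(352)
= 160

160


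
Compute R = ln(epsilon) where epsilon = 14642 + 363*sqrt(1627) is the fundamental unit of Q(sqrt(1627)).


epsilon = 14642 + 363*sqrt(1627)
= 29284.0000
R = ln(29284.0000)
= 10.2848

10.2848


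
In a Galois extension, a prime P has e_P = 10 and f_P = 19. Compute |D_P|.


|D_P| = e * f
= 10 * 19
= 190

190


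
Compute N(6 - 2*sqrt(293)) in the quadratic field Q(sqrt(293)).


N(a + b*sqrt(d)) = a^2 - d*b^2
= (6)^2 - (293)*(-2)^2
= 36 - 1172
= -1136

-1136


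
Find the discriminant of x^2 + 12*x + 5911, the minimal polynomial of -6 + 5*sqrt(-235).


The element -6 + 5*sqrt(-235) has minimal polynomial:
x^2 + 12*x + 5911
Discriminant = (12)^2 - 4*(5911)
= 144 - 23644
= -23500

-23500


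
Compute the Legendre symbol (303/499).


p = 499 is prime, so compute (303/499) with the reciprocity algorithm (Jacobi-symbol steps: pull out 2s via (2/n), flip via reciprocity, reduce):
  reciprocity: (303/499) -> -(499/303)
  reduce: (196/303)
  pull out 2: (2/303) = +1  (since 303 mod 8 = 7)
  pull out 2: (2/303) = +1  (since 303 mod 8 = 7)
  reciprocity: (49/303) -> +(303/49)
  reduce: (9/49)
  reciprocity: (9/49) -> +(49/9)
  reduce: (4/9)
  pull out 2: (2/9) = +1  (since 9 mod 8 = 1)
  pull out 2: (2/9) = +1  (since 9 mod 8 = 1)
  (1/9) = 1
Product of signs = -1
(303/499) = -1

-1


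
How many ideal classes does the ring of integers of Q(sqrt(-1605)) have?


K = Q(sqrt(-1605)). d mod 4 = 3, so D = disc(K) = 4d = -6420
h(K) equals the number of primitive reduced positive-definite forms (a, b, c) = a*x^2 + b*x*y + c*y^2 with b^2 - 4ac = D,
where reduced means |b| <= a <= c, with b >= 0 whenever |b| = a or a = c, and primitive means gcd(a, b, c) = 1.
Reduced forces 3a^2 <= |D| = 6420, so 1 <= a <= 46; b must have the parity of D, and c = (b^2 - D)/(4a) must be an integer >= a.
Enumerate a = 1..46, b in [-a, a]:
  a=1: (1, 0, 1605)  [1]
  a=2: (2, 2, 803)  [1]
  a=3: (3, 0, 535)  [1]
  a=4: none
  a=5: (5, 0, 321)  [1]
  a=6: (6, 6, 269)  [1]
  a=7..9: none
  a=10: (10, 10, 163)  [1]
  a=11: (11, -2, 146), (11, 2, 146)  [2]
  a=12..14: none
  a=15: (15, 0, 107)  [1]
  a=16..21: none
  a=22: (22, -2, 73), (22, 2, 73)  [2]
  a=23..29: none
  a=30: (30, 30, 61)  [1]
  a=31: (31, -20, 55), (31, 20, 55)  [2]
  a=32: none
  a=33: (33, -24, 53), (33, 24, 53)  [2]
  a=34..46: none
Total reduced forms: 1 + 1 + 1 + 1 + 1 + 1 + 2 + 1 + 2 + 1 + 2 + 2 = 16
h = 16

16


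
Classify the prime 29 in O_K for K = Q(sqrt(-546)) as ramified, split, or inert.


K = Q(sqrt(-546)). Since d mod 4 = 2, disc(K) = -2184.
Check p | disc: -2184 mod 29 = 20.
p does not divide disc. Compute Legendre symbol (d/p):
5^((29-1)/2) mod 29 = 1
(d/p) = 1, so p splits: (p) = P*P' with e=1, f=1, g=2.
Therefore p is split.

split


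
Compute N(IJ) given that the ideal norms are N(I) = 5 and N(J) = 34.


N(IJ) = N(I) * N(J)
= 5 * 34
= 170

170


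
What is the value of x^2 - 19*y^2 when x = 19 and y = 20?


x^2 - d*y^2
= 19^2 - 19*20^2
= 361 - 7600
= -7239

-7239


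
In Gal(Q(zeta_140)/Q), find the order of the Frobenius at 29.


The Frobenius at p in Gal(Q(zeta_n)/Q) = (Z/nZ)* is the class of p, so its order is ord_140(29), the smallest k >= 1 with 29^k = 1 mod 140.
n = 140 = 2^2 * 5 * 7, phi(140) = 48; the order divides phi(n).
Divisors of 48: 1, 2, 3, 4, 6, 8, 12, 16, 24, 48
Repeated squaring mod 140: 29^1 = 29, 29^2 = 1, 29^4 = 1, 29^8 = 1, 29^16 = 1, 29^32 = 1
Test divisors in increasing order:
  k=1: 29^1 = 29 mod 140
  k=2: 29^2 = 1 mod 140  <- first divisor giving 1
Order = 2

2


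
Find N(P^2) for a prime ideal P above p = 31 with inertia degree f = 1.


N(P^a) = p^(a*f)
= 31^(2*1)
= 31^2
= 961

961


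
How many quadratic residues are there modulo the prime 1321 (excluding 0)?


For prime p, the number of non-zero quadratic residues is (p-1)/2.
= (1321-1)/2
= 660

660


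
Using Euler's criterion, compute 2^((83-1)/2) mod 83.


p = 83 is prime and the exponent is (p-1)/2 = 41, so by Euler's criterion 2^41 = (2/83) = +1 or -1 mod 83.
Compute by square-and-multiply:
  41 = 32 + 8 + 1 (binary 101001)
  Repeated squaring mod 83: 2^1 = 2, 2^2 = 4, 2^4 = 16, 2^8 = 7, 2^16 = 49, 2^32 = 77
  2^41 = 2^32 * 2^8 * 2^1 = 77 * 7 * 2 mod 83
    77 * 7 = 539 = 41 mod 83
    41 * 2 = 82 = 82 mod 83
  2^41 = 82 mod 83
Result 82 = p - 1 = -1 mod 83: 2 is a quadratic non-residue mod 83. As a residue in [0, p-1] the value is 82.
2^41 mod 83 = 82

82


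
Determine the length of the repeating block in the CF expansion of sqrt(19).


Run the CF algorithm for sqrt(19).
a_0 = floor(sqrt(19)) = 4; set m_0=0, q_0=1.
Recurrence: m' = q*a - m,  q' = (d - m'^2)/q,  a' = floor((a_0 + m')/q').
  step 1: m=4, q=3, a=2
  step 2: m=2, q=5, a=1
  step 3: m=3, q=2, a=3
  step 4: m=3, q=5, a=1
  step 5: m=2, q=3, a=2
  step 6: m=4, q=1, a=8
a_6 = 2*a_0 = 8, so the period closes here.
sqrt(19) = [4; 2, 1, 3, 1, 2, 8]
Period length = 6

6


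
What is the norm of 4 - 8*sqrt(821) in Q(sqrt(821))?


N(a + b*sqrt(d)) = a^2 - d*b^2
= (4)^2 - (821)*(-8)^2
= 16 - 52544
= -52528

-52528


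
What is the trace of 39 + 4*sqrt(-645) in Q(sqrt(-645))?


Tr(a + b*sqrt(d)) = (a + b*sqrt(d)) + (a - b*sqrt(d)) = 2a
= 2 * (39)
= 78

78


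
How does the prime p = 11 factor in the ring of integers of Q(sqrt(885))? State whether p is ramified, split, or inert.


K = Q(sqrt(885)). Since d mod 4 = 1, disc(K) = 885.
Check p | disc: 885 mod 11 = 5.
p does not divide disc. Compute Legendre symbol (d/p):
5^((11-1)/2) mod 11 = 1
(d/p) = 1, so p splits: (p) = P*P' with e=1, f=1, g=2.
Therefore p is split.

split


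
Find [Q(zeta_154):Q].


The degree equals Euler's totient phi(154).
154 = 2 * 7 * 11
phi(154) = 60

60


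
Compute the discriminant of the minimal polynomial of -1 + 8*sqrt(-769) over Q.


The element -1 + 8*sqrt(-769) has minimal polynomial:
x^2 + 2*x + 49217
Discriminant = (2)^2 - 4*(49217)
= 4 - 196868
= -196864

-196864


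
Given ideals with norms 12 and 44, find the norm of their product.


N(IJ) = N(I) * N(J)
= 12 * 44
= 528

528


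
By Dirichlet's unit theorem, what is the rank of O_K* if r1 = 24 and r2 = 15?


By Dirichlet's unit theorem:
rank = r1 + r2 - 1
= 24 + 15 - 1
= 38

38


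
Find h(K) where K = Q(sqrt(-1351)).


K = Q(sqrt(-1351)). d mod 4 = 1, so D = disc(K) = d = -1351
h(K) equals the number of primitive reduced positive-definite forms (a, b, c) = a*x^2 + b*x*y + c*y^2 with b^2 - 4ac = D,
where reduced means |b| <= a <= c, with b >= 0 whenever |b| = a or a = c, and primitive means gcd(a, b, c) = 1.
Reduced forces 3a^2 <= |D| = 1351, so 1 <= a <= 21; b must have the parity of D, and c = (b^2 - D)/(4a) must be an integer >= a.
Enumerate a = 1..21, b in [-a, a]:
  a=1: (1, 1, 338)  [1]
  a=2: (2, -1, 169), (2, 1, 169)  [2]
  a=3: none
  a=4: (4, -3, 85), (4, 3, 85)  [2]
  a=5: (5, -3, 68), (5, 3, 68)  [2]
  a=6: none
  a=7: (7, 7, 50)  [1]
  a=8: (8, -5, 43), (8, 5, 43)  [2]
  a=9: none
  a=10: (10, -7, 35), (10, -3, 34), (10, 3, 34), (10, 7, 35)  [4]
  a=11..12: none
  a=13: (13, -1, 26), (13, 1, 26)  [2]
  a=14: (14, -7, 25), (14, 7, 25)  [2]
  a=15: none
  a=16: (16, -11, 23), (16, 11, 23)  [2]
  a=17: (17, -3, 20), (17, 3, 20)  [2]
  a=18: none
  a=19: (19, -13, 20), (19, 13, 20)  [2]
  a=20..21: none
Total reduced forms: 1 + 2 + 2 + 2 + 1 + 2 + 4 + 2 + 2 + 2 + 2 + 2 = 24
h = 24

24


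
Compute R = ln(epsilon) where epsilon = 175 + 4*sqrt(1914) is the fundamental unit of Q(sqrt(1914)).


epsilon = 175 + 4*sqrt(1914)
= 349.9971
R = ln(349.9971)
= 5.8579

5.8579


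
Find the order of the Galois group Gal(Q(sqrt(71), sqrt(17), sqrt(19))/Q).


The 3 square roots of distinct primes are multiplicatively independent over Q,
so [K:Q] = 2^3 and Gal(K/Q) is isomorphic to (Z/2Z)^3.
|Gal| = 2^3 = 8

8


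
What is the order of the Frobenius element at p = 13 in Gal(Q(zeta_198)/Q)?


The Frobenius at p in Gal(Q(zeta_n)/Q) = (Z/nZ)* is the class of p, so its order is ord_198(13), the smallest k >= 1 with 13^k = 1 mod 198.
n = 198 = 2 * 3^2 * 11, phi(198) = 60; the order divides phi(n).
Divisors of 60: 1, 2, 3, 4, 5, 6, 10, 12, 15, 20, 30, 60
Repeated squaring mod 198: 13^1 = 13, 13^2 = 169, 13^4 = 49, 13^8 = 25, 13^16 = 31, 13^32 = 169
Test divisors in increasing order:
  k=1: 13^1 = 13 mod 198
  k=2: 13^2 = 169 mod 198
  k=3: 13^3 = 169 * 13 = 19 mod 198
  k=4: 13^4 = 49 mod 198
  k=5: 13^5 = 49 * 13 = 43 mod 198
  k=6: 13^6 = 49 * 169 = 163 mod 198
  k=10: 13^10 = 25 * 169 = 67 mod 198
  k=12: 13^12 = 25 * 49 = 37 mod 198
  k=15: 13^15 = 25 * 49 * 169 * 13 = 109 mod 198
  k=20: 13^20 = 31 * 49 = 133 mod 198
  k=30: 13^30 = 31 * 25 * 49 * 169 = 1 mod 198  <- first divisor giving 1
Order = 30

30


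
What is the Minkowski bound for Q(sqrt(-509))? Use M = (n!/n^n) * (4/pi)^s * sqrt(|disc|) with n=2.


d = -509, d mod 4 = 3, so disc(K) = 4d = -2036; |disc(K)| = 2036
Imaginary quadratic field, so n = 2, s = r2 = 1, r1 = 0
M = (n!/n^n) * (4/pi)^s * sqrt(|disc(K)|) = (2!/2^2) * (4/pi)^1 * sqrt(2036)
= 0.5 * 1.273240 * 45.122057
= 28.7256

28.7256


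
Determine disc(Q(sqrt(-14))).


For K = Q(sqrt(d)) with d squarefree: disc(K) = d if d = 1 mod 4, and disc(K) = 4d if d = 2 or 3 mod 4.
Here d = -14, and d mod 4 = 2.
d = 2 mod 4, not 1 (O_K = Z[sqrt(d)]), so disc(K) = 4d = 4 * (-14) = -56

-56


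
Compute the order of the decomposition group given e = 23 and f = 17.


|D_P| = e * f
= 23 * 17
= 391

391


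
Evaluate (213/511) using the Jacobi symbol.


Compute (213/511) via quadratic reciprocity:
  reciprocity: (213/511) -> +(511/213)
  reduce: (85/213)
  reciprocity: (85/213) -> +(213/85)
  reduce: (43/85)
  reciprocity: (43/85) -> +(85/43)
  reduce: (42/43)
  pull out 2: (2/43) = -1  (since 43 mod 8 = 3)
  reciprocity: (21/43) -> +(43/21)
  reduce: (1/21)
  (1/21) = 1
Product of signs = -1

-1


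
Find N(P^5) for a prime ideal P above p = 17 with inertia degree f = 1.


N(P^a) = p^(a*f)
= 17^(5*1)
= 17^5
= 1419857

1419857


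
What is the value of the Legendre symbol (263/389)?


p = 389 is prime, so compute (263/389) with the reciprocity algorithm (Jacobi-symbol steps: pull out 2s via (2/n), flip via reciprocity, reduce):
  reciprocity: (263/389) -> +(389/263)
  reduce: (126/263)
  pull out 2: (2/263) = +1  (since 263 mod 8 = 7)
  reciprocity: (63/263) -> -(263/63)
  reduce: (11/63)
  reciprocity: (11/63) -> -(63/11)
  reduce: (8/11)
  pull out 2: (2/11) = -1  (since 11 mod 8 = 3)
  pull out 2: (2/11) = -1  (since 11 mod 8 = 3)
  pull out 2: (2/11) = -1  (since 11 mod 8 = 3)
  (1/11) = 1
Product of signs = -1
(263/389) = -1

-1


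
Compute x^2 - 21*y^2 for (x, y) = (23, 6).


x^2 - d*y^2
= 23^2 - 21*6^2
= 529 - 756
= -227

-227


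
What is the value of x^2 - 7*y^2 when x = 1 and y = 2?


x^2 - d*y^2
= 1^2 - 7*2^2
= 1 - 28
= -27

-27


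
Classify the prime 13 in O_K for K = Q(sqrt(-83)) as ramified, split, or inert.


K = Q(sqrt(-83)). Since d mod 4 = 1, disc(K) = -83.
Check p | disc: -83 mod 13 = 8.
p does not divide disc. Compute Legendre symbol (d/p):
8^((13-1)/2) mod 13 = -1
(d/p) = -1, so p is inert: (p) stays prime with e=1, f=2, g=1.
Therefore p is inert.

inert


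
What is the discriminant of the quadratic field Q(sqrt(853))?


For K = Q(sqrt(d)) with d squarefree: disc(K) = d if d = 1 mod 4, and disc(K) = 4d if d = 2 or 3 mod 4.
Here d = 853, and d mod 4 = 1.
d = 1 mod 4 (O_K = Z[(1+sqrt(d))/2]), so disc(K) = d = 853

853


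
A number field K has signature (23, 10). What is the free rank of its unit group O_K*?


By Dirichlet's unit theorem:
rank = r1 + r2 - 1
= 23 + 10 - 1
= 32

32


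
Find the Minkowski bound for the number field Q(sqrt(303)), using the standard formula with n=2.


d = 303, d mod 4 = 3, so disc(K) = 4d = 1212; |disc(K)| = 1212
Real quadratic field, so n = 2, s = r2 = 0, r1 = 2
M = (n!/n^n) * (4/pi)^s * sqrt(|disc(K)|) = (2!/2^2) * (4/pi)^0 * sqrt(1212)
= 0.5 * 1.000000 * 34.813790
= 17.4069

17.4069


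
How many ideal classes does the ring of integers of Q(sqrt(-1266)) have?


K = Q(sqrt(-1266)). d mod 4 = 2, so D = disc(K) = 4d = -5064
h(K) equals the number of primitive reduced positive-definite forms (a, b, c) = a*x^2 + b*x*y + c*y^2 with b^2 - 4ac = D,
where reduced means |b| <= a <= c, with b >= 0 whenever |b| = a or a = c, and primitive means gcd(a, b, c) = 1.
Reduced forces 3a^2 <= |D| = 5064, so 1 <= a <= 41; b must have the parity of D, and c = (b^2 - D)/(4a) must be an integer >= a.
Enumerate a = 1..41, b in [-a, a]:
  a=1: (1, 0, 1266)  [1]
  a=2: (2, 0, 633)  [1]
  a=3: (3, 0, 422)  [1]
  a=4: none
  a=5: (5, -4, 254), (5, 4, 254)  [2]
  a=6: (6, 0, 211)  [1]
  a=7: (7, -2, 181), (7, 2, 181)  [2]
  a=8..9: none
  a=10: (10, -4, 127), (10, 4, 127)  [2]
  a=11..13: none
  a=14: (14, -12, 93), (14, 12, 93)  [2]
  a=15: (15, -6, 85), (15, 6, 85)  [2]
  a=16: none
  a=17: (17, -6, 75), (17, 6, 75)  [2]
  a=18: none
  a=19: (19, -16, 70), (19, 16, 70)  [2]
  a=20: none
  a=21: (21, -12, 62), (21, 12, 62)  [2]
  a=22..24: none
  a=25: (25, -6, 51), (25, 6, 51)  [2]
  a=26..29: none
  a=30: (30, -24, 47), (30, 24, 47)  [2]
  a=31: (31, -12, 42), (31, 12, 42)  [2]
  a=32..33: none
  a=34: (34, -28, 43), (34, 28, 43)  [2]
  a=35: (35, -26, 41), (35, -16, 38), (35, 16, 38), (35, 26, 41)  [4]
  a=36..41: none
Total reduced forms: 1 + 1 + 1 + 2 + 1 + 2 + 2 + 2 + 2 + 2 + 2 + 2 + 2 + 2 + 2 + 2 + 4 = 32
h = 32

32


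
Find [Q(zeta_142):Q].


The degree equals Euler's totient phi(142).
142 = 2 * 71
phi(142) = 70

70


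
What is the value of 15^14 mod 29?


p = 29 is prime and the exponent is (p-1)/2 = 14, so by Euler's criterion 15^14 = (15/29) = +1 or -1 mod 29.
Compute by square-and-multiply:
  14 = 8 + 4 + 2 (binary 1110)
  Repeated squaring mod 29: 15^1 = 15, 15^2 = 22, 15^4 = 20, 15^8 = 23
  15^14 = 15^8 * 15^4 * 15^2 = 23 * 20 * 22 mod 29
    23 * 20 = 460 = 25 mod 29
    25 * 22 = 550 = 28 mod 29
  15^14 = 28 mod 29
Result 28 = p - 1 = -1 mod 29: 15 is a quadratic non-residue mod 29. As a residue in [0, p-1] the value is 28.
15^14 mod 29 = 28

28


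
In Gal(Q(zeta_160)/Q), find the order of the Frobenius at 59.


The Frobenius at p in Gal(Q(zeta_n)/Q) = (Z/nZ)* is the class of p, so its order is ord_160(59), the smallest k >= 1 with 59^k = 1 mod 160.
n = 160 = 2^5 * 5, phi(160) = 64; the order divides phi(n).
Divisors of 64: 1, 2, 4, 8, 16, 32, 64
Repeated squaring mod 160: 59^1 = 59, 59^2 = 121, 59^4 = 81, 59^8 = 1, 59^16 = 1, 59^32 = 1, 59^64 = 1
Test divisors in increasing order:
  k=1: 59^1 = 59 mod 160
  k=2: 59^2 = 121 mod 160
  k=4: 59^4 = 81 mod 160
  k=8: 59^8 = 1 mod 160  <- first divisor giving 1
Order = 8

8


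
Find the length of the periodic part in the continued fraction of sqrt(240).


Run the CF algorithm for sqrt(240).
a_0 = floor(sqrt(240)) = 15; set m_0=0, q_0=1.
Recurrence: m' = q*a - m,  q' = (d - m'^2)/q,  a' = floor((a_0 + m')/q').
  step 1: m=15, q=15, a=2
  step 2: m=15, q=1, a=30
a_2 = 2*a_0 = 30, so the period closes here.
sqrt(240) = [15; 2, 30]
Period length = 2

2


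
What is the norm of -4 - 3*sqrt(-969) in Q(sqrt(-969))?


N(a + b*sqrt(d)) = a^2 - d*b^2
= (-4)^2 - (-969)*(-3)^2
= 16 + 8721
= 8737

8737


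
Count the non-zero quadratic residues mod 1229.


For prime p, the number of non-zero quadratic residues is (p-1)/2.
= (1229-1)/2
= 614

614


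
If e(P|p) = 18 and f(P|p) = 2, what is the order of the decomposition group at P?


|D_P| = e * f
= 18 * 2
= 36

36


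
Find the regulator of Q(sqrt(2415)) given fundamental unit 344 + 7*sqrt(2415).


epsilon = 344 + 7*sqrt(2415)
= 687.9985
R = ln(687.9985)
= 6.5338

6.5338


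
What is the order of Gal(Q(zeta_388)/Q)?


|Gal(Q(zeta_388)/Q)| = phi(388)
= 192

192


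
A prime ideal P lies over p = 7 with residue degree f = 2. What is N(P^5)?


N(P^a) = p^(a*f)
= 7^(5*2)
= 7^10
= 282475249

282475249


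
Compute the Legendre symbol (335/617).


p = 617 is prime, so compute (335/617) with the reciprocity algorithm (Jacobi-symbol steps: pull out 2s via (2/n), flip via reciprocity, reduce):
  reciprocity: (335/617) -> +(617/335)
  reduce: (282/335)
  pull out 2: (2/335) = +1  (since 335 mod 8 = 7)
  reciprocity: (141/335) -> +(335/141)
  reduce: (53/141)
  reciprocity: (53/141) -> +(141/53)
  reduce: (35/53)
  reciprocity: (35/53) -> +(53/35)
  reduce: (18/35)
  pull out 2: (2/35) = -1  (since 35 mod 8 = 3)
  reciprocity: (9/35) -> +(35/9)
  reduce: (8/9)
  pull out 2: (2/9) = +1  (since 9 mod 8 = 1)
  pull out 2: (2/9) = +1  (since 9 mod 8 = 1)
  pull out 2: (2/9) = +1  (since 9 mod 8 = 1)
  (1/9) = 1
Product of signs = -1
(335/617) = -1

-1


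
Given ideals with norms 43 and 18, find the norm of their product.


N(IJ) = N(I) * N(J)
= 43 * 18
= 774

774


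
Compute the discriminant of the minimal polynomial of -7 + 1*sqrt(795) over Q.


The element -7 + 1*sqrt(795) has minimal polynomial:
x^2 + 14*x - 746
Discriminant = (14)^2 - 4*(-746)
= 196 + 2984
= 3180

3180


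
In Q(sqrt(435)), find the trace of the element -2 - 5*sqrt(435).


Tr(a + b*sqrt(d)) = (a + b*sqrt(d)) + (a - b*sqrt(d)) = 2a
= 2 * (-2)
= -4

-4


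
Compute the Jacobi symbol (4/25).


Compute (4/25) via quadratic reciprocity:
  pull out 2: (2/25) = +1  (since 25 mod 8 = 1)
  pull out 2: (2/25) = +1  (since 25 mod 8 = 1)
  (1/25) = 1
Product of signs = 1

1


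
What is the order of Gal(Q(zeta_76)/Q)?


|Gal(Q(zeta_76)/Q)| = phi(76)
= 36

36


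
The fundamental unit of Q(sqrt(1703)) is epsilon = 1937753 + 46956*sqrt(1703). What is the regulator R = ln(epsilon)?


epsilon = 1937753 + 46956*sqrt(1703)
= 3.8755e+06
R = ln(3.8755e+06)
= 15.1702

15.1702


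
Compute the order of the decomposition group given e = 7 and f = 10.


|D_P| = e * f
= 7 * 10
= 70

70


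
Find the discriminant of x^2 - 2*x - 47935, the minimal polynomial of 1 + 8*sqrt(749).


The element 1 + 8*sqrt(749) has minimal polynomial:
x^2 - 2*x - 47935
Discriminant = (-2)^2 - 4*(-47935)
= 4 + 191740
= 191744

191744


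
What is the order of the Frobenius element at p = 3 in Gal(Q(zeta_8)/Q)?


The Frobenius at p in Gal(Q(zeta_n)/Q) = (Z/nZ)* is the class of p, so its order is ord_8(3), the smallest k >= 1 with 3^k = 1 mod 8.
n = 8 = 2^3, phi(8) = 4; the order divides phi(n).
Divisors of 4: 1, 2, 4
Repeated squaring mod 8: 3^1 = 3, 3^2 = 1, 3^4 = 1
Test divisors in increasing order:
  k=1: 3^1 = 3 mod 8
  k=2: 3^2 = 1 mod 8  <- first divisor giving 1
Order = 2

2


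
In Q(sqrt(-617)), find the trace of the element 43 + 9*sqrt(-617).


Tr(a + b*sqrt(d)) = (a + b*sqrt(d)) + (a - b*sqrt(d)) = 2a
= 2 * (43)
= 86

86


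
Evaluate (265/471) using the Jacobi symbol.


Compute (265/471) via quadratic reciprocity:
  reciprocity: (265/471) -> +(471/265)
  reduce: (206/265)
  pull out 2: (2/265) = +1  (since 265 mod 8 = 1)
  reciprocity: (103/265) -> +(265/103)
  reduce: (59/103)
  reciprocity: (59/103) -> -(103/59)
  reduce: (44/59)
  pull out 2: (2/59) = -1  (since 59 mod 8 = 3)
  pull out 2: (2/59) = -1  (since 59 mod 8 = 3)
  reciprocity: (11/59) -> -(59/11)
  reduce: (4/11)
  pull out 2: (2/11) = -1  (since 11 mod 8 = 3)
  pull out 2: (2/11) = -1  (since 11 mod 8 = 3)
  (1/11) = 1
Product of signs = 1

1


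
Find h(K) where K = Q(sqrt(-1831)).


K = Q(sqrt(-1831)). d mod 4 = 1, so D = disc(K) = d = -1831
h(K) equals the number of primitive reduced positive-definite forms (a, b, c) = a*x^2 + b*x*y + c*y^2 with b^2 - 4ac = D,
where reduced means |b| <= a <= c, with b >= 0 whenever |b| = a or a = c, and primitive means gcd(a, b, c) = 1.
Reduced forces 3a^2 <= |D| = 1831, so 1 <= a <= 24; b must have the parity of D, and c = (b^2 - D)/(4a) must be an integer >= a.
Enumerate a = 1..24, b in [-a, a]:
  a=1: (1, 1, 458)  [1]
  a=2: (2, -1, 229), (2, 1, 229)  [2]
  a=3: none
  a=4: (4, -3, 115), (4, 3, 115)  [2]
  a=5: (5, -3, 92), (5, 3, 92)  [2]
  a=6..7: none
  a=8: (8, -5, 58), (8, 5, 58)  [2]
  a=9: none
  a=10: (10, -7, 47), (10, -3, 46), (10, 3, 46), (10, 7, 47)  [4]
  a=11..15: none
  a=16: (16, -5, 29), (16, 5, 29)  [2]
  a=17..19: none
  a=20: (20, -13, 25), (20, -3, 23), (20, 3, 23), (20, 13, 25)  [4]
  a=21..24: none
Total reduced forms: 1 + 2 + 2 + 2 + 2 + 4 + 2 + 4 = 19
h = 19

19


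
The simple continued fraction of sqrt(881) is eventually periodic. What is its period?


Run the CF algorithm for sqrt(881).
a_0 = floor(sqrt(881)) = 29; set m_0=0, q_0=1.
Recurrence: m' = q*a - m,  q' = (d - m'^2)/q,  a' = floor((a_0 + m')/q').
  step 1: m=29, q=40, a=1
  step 2: m=11, q=19, a=2
  step 3: m=27, q=8, a=7
  step 4: m=29, q=5, a=11
  step 5: m=26, q=41, a=1
  step 6: m=15, q=16, a=2
  step 7: m=17, q=37, a=1
  step 8: m=20, q=13, a=3
  step 9: m=19, q=40, a=1
  step 10: m=21, q=11, a=4
  step 11: m=23, q=32, a=1
  step 12: m=9, q=25, a=1
  step 13: m=16, q=25, a=1
  step 14: m=9, q=32, a=1
  step 15: m=23, q=11, a=4
  step 16: m=21, q=40, a=1
  step 17: m=19, q=13, a=3
  step 18: m=20, q=37, a=1
  step 19: m=17, q=16, a=2
  step 20: m=15, q=41, a=1
  step 21: m=26, q=5, a=11
  step 22: m=29, q=8, a=7
  step 23: m=27, q=19, a=2
  step 24: m=11, q=40, a=1
  step 25: m=29, q=1, a=58
a_25 = 2*a_0 = 58, so the period closes here.
sqrt(881) = [29; 1, 2, 7, 11, 1, 2, 1, 3, 1, 4, 1, 1, 1, 1, 4, 1, 3, 1, 2, 1, 11, 7, 2, 1, 58]
Period length = 25

25


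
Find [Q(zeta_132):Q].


The degree equals Euler's totient phi(132).
132 = 2^2 * 3 * 11
phi(132) = 40

40


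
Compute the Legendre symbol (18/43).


p = 43 is prime, so compute (18/43) with the reciprocity algorithm (Jacobi-symbol steps: pull out 2s via (2/n), flip via reciprocity, reduce):
  pull out 2: (2/43) = -1  (since 43 mod 8 = 3)
  reciprocity: (9/43) -> +(43/9)
  reduce: (7/9)
  reciprocity: (7/9) -> +(9/7)
  reduce: (2/7)
  pull out 2: (2/7) = +1  (since 7 mod 8 = 7)
  (1/7) = 1
Product of signs = -1
(18/43) = -1

-1


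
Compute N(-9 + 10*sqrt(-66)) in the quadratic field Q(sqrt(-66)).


N(a + b*sqrt(d)) = a^2 - d*b^2
= (-9)^2 - (-66)*(10)^2
= 81 + 6600
= 6681

6681


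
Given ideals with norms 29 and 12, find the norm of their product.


N(IJ) = N(I) * N(J)
= 29 * 12
= 348

348


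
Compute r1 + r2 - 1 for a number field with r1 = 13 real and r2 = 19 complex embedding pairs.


By Dirichlet's unit theorem:
rank = r1 + r2 - 1
= 13 + 19 - 1
= 31

31


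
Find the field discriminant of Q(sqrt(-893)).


For K = Q(sqrt(d)) with d squarefree: disc(K) = d if d = 1 mod 4, and disc(K) = 4d if d = 2 or 3 mod 4.
Here d = -893, and d mod 4 = 3.
d = 3 mod 4, not 1 (O_K = Z[sqrt(d)]), so disc(K) = 4d = 4 * (-893) = -3572

-3572


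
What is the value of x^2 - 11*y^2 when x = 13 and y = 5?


x^2 - d*y^2
= 13^2 - 11*5^2
= 169 - 275
= -106

-106


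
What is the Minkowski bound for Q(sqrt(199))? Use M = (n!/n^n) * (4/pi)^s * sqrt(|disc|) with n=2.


d = 199, d mod 4 = 3, so disc(K) = 4d = 796; |disc(K)| = 796
Real quadratic field, so n = 2, s = r2 = 0, r1 = 2
M = (n!/n^n) * (4/pi)^s * sqrt(|disc(K)|) = (2!/2^2) * (4/pi)^0 * sqrt(796)
= 0.5 * 1.000000 * 28.213472
= 14.1067

14.1067


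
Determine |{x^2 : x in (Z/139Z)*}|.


For prime p, the number of non-zero quadratic residues is (p-1)/2.
= (139-1)/2
= 69

69


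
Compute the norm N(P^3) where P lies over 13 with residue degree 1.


N(P^a) = p^(a*f)
= 13^(3*1)
= 13^3
= 2197

2197


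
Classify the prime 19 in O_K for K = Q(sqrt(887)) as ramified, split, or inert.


K = Q(sqrt(887)). Since d mod 4 = 3, disc(K) = 3548.
Check p | disc: 3548 mod 19 = 14.
p does not divide disc. Compute Legendre symbol (d/p):
13^((19-1)/2) mod 19 = -1
(d/p) = -1, so p is inert: (p) stays prime with e=1, f=2, g=1.
Therefore p is inert.

inert


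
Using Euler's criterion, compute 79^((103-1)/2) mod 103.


p = 103 is prime and the exponent is (p-1)/2 = 51, so by Euler's criterion 79^51 = (79/103) = +1 or -1 mod 103.
Compute by square-and-multiply:
  51 = 32 + 16 + 2 + 1 (binary 110011)
  Repeated squaring mod 103: 79^1 = 79, 79^2 = 61, 79^4 = 13, 79^8 = 66, 79^16 = 30, 79^32 = 76
  79^51 = 79^32 * 79^16 * 79^2 * 79^1 = 76 * 30 * 61 * 79 mod 103
    76 * 30 = 2280 = 14 mod 103
    14 * 61 = 854 = 30 mod 103
    30 * 79 = 2370 = 1 mod 103
  79^51 = 1 mod 103
Result 1: 79 is a quadratic residue mod 103.
79^51 mod 103 = 1

1


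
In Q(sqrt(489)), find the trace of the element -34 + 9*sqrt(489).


Tr(a + b*sqrt(d)) = (a + b*sqrt(d)) + (a - b*sqrt(d)) = 2a
= 2 * (-34)
= -68

-68


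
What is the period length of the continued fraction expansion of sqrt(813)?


Run the CF algorithm for sqrt(813).
a_0 = floor(sqrt(813)) = 28; set m_0=0, q_0=1.
Recurrence: m' = q*a - m,  q' = (d - m'^2)/q,  a' = floor((a_0 + m')/q').
  step 1: m=28, q=29, a=1
  step 2: m=1, q=28, a=1
  step 3: m=27, q=3, a=18
  step 4: m=27, q=28, a=1
  step 5: m=1, q=29, a=1
  step 6: m=28, q=1, a=56
a_6 = 2*a_0 = 56, so the period closes here.
sqrt(813) = [28; 1, 1, 18, 1, 1, 56]
Period length = 6

6


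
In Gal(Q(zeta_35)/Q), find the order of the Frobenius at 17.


The Frobenius at p in Gal(Q(zeta_n)/Q) = (Z/nZ)* is the class of p, so its order is ord_35(17), the smallest k >= 1 with 17^k = 1 mod 35.
n = 35 = 5 * 7, phi(35) = 24; the order divides phi(n).
Divisors of 24: 1, 2, 3, 4, 6, 8, 12, 24
Repeated squaring mod 35: 17^1 = 17, 17^2 = 9, 17^4 = 11, 17^8 = 16, 17^16 = 11
Test divisors in increasing order:
  k=1: 17^1 = 17 mod 35
  k=2: 17^2 = 9 mod 35
  k=3: 17^3 = 9 * 17 = 13 mod 35
  k=4: 17^4 = 11 mod 35
  k=6: 17^6 = 11 * 9 = 29 mod 35
  k=8: 17^8 = 16 mod 35
  k=12: 17^12 = 16 * 11 = 1 mod 35  <- first divisor giving 1
Order = 12

12


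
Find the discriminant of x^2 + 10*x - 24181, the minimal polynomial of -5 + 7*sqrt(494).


The element -5 + 7*sqrt(494) has minimal polynomial:
x^2 + 10*x - 24181
Discriminant = (10)^2 - 4*(-24181)
= 100 + 96724
= 96824

96824


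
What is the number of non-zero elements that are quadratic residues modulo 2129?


For prime p, the number of non-zero quadratic residues is (p-1)/2.
= (2129-1)/2
= 1064

1064


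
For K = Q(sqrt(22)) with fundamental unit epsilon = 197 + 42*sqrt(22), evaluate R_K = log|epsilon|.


epsilon = 197 + 42*sqrt(22)
= 393.9975
R = ln(393.9975)
= 5.9763

5.9763


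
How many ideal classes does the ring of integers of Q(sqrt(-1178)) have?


K = Q(sqrt(-1178)). d mod 4 = 2, so D = disc(K) = 4d = -4712
h(K) equals the number of primitive reduced positive-definite forms (a, b, c) = a*x^2 + b*x*y + c*y^2 with b^2 - 4ac = D,
where reduced means |b| <= a <= c, with b >= 0 whenever |b| = a or a = c, and primitive means gcd(a, b, c) = 1.
Reduced forces 3a^2 <= |D| = 4712, so 1 <= a <= 39; b must have the parity of D, and c = (b^2 - D)/(4a) must be an integer >= a.
Enumerate a = 1..39, b in [-a, a]:
  a=1: (1, 0, 1178)  [1]
  a=2: (2, 0, 589)  [1]
  a=3: (3, -2, 393), (3, 2, 393)  [2]
  a=4..5: none
  a=6: (6, -4, 197), (6, 4, 197)  [2]
  a=7..8: none
  a=9: (9, -2, 131), (9, 2, 131)  [2]
  a=10..17: none
  a=18: (18, -16, 69), (18, 16, 69)  [2]
  a=19: (19, 0, 62)  [1]
  a=20..22: none
  a=23: (23, -16, 54), (23, 16, 54)  [2]
  a=24..26: none
  a=27: (27, -16, 46), (27, 16, 46)  [2]
  a=28..30: none
  a=31: (31, 0, 38)  [1]
  a=32..39: none
Total reduced forms: 1 + 1 + 2 + 2 + 2 + 2 + 1 + 2 + 2 + 1 = 16
h = 16

16


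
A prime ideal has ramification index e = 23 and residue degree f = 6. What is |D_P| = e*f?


|D_P| = e * f
= 23 * 6
= 138

138


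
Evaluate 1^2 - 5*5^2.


x^2 - d*y^2
= 1^2 - 5*5^2
= 1 - 125
= -124

-124


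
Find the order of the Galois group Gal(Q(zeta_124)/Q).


|Gal(Q(zeta_124)/Q)| = phi(124)
= 60

60


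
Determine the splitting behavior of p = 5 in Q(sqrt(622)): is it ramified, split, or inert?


K = Q(sqrt(622)). Since d mod 4 = 2, disc(K) = 2488.
Check p | disc: 2488 mod 5 = 3.
p does not divide disc. Compute Legendre symbol (d/p):
2^((5-1)/2) mod 5 = -1
(d/p) = -1, so p is inert: (p) stays prime with e=1, f=2, g=1.
Therefore p is inert.

inert


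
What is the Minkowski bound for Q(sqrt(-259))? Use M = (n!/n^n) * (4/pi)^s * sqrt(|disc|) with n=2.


d = -259, d mod 4 = 1, so disc(K) = d = -259; |disc(K)| = 259
Imaginary quadratic field, so n = 2, s = r2 = 1, r1 = 0
M = (n!/n^n) * (4/pi)^s * sqrt(|disc(K)|) = (2!/2^2) * (4/pi)^1 * sqrt(259)
= 0.5 * 1.273240 * 16.093477
= 10.2454

10.2454


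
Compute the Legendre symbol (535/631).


p = 631 is prime, so compute (535/631) with the reciprocity algorithm (Jacobi-symbol steps: pull out 2s via (2/n), flip via reciprocity, reduce):
  reciprocity: (535/631) -> -(631/535)
  reduce: (96/535)
  pull out 2: (2/535) = +1  (since 535 mod 8 = 7)
  pull out 2: (2/535) = +1  (since 535 mod 8 = 7)
  pull out 2: (2/535) = +1  (since 535 mod 8 = 7)
  pull out 2: (2/535) = +1  (since 535 mod 8 = 7)
  pull out 2: (2/535) = +1  (since 535 mod 8 = 7)
  reciprocity: (3/535) -> -(535/3)
  reduce: (1/3)
  (1/3) = 1
Product of signs = 1
(535/631) = 1

1


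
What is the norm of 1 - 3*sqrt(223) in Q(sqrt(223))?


N(a + b*sqrt(d)) = a^2 - d*b^2
= (1)^2 - (223)*(-3)^2
= 1 - 2007
= -2006

-2006


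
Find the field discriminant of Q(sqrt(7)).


For K = Q(sqrt(d)) with d squarefree: disc(K) = d if d = 1 mod 4, and disc(K) = 4d if d = 2 or 3 mod 4.
Here d = 7, and d mod 4 = 3.
d = 3 mod 4, not 1 (O_K = Z[sqrt(d)]), so disc(K) = 4d = 4 * (7) = 28

28


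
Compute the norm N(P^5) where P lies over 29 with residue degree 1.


N(P^a) = p^(a*f)
= 29^(5*1)
= 29^5
= 20511149

20511149


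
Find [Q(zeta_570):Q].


The degree equals Euler's totient phi(570).
570 = 2 * 3 * 5 * 19
phi(570) = 144

144


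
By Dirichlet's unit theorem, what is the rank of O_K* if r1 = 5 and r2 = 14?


By Dirichlet's unit theorem:
rank = r1 + r2 - 1
= 5 + 14 - 1
= 18

18


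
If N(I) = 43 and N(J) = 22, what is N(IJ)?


N(IJ) = N(I) * N(J)
= 43 * 22
= 946

946


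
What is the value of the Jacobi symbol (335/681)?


Compute (335/681) via quadratic reciprocity:
  reciprocity: (335/681) -> +(681/335)
  reduce: (11/335)
  reciprocity: (11/335) -> -(335/11)
  reduce: (5/11)
  reciprocity: (5/11) -> +(11/5)
  reduce: (1/5)
  (1/5) = 1
Product of signs = -1

-1


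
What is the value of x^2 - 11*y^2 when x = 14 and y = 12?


x^2 - d*y^2
= 14^2 - 11*12^2
= 196 - 1584
= -1388

-1388


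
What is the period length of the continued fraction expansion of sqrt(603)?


Run the CF algorithm for sqrt(603).
a_0 = floor(sqrt(603)) = 24; set m_0=0, q_0=1.
Recurrence: m' = q*a - m,  q' = (d - m'^2)/q,  a' = floor((a_0 + m')/q').
  step 1: m=24, q=27, a=1
  step 2: m=3, q=22, a=1
  step 3: m=19, q=11, a=3
  step 4: m=14, q=37, a=1
  step 5: m=23, q=2, a=23
  step 6: m=23, q=37, a=1
  step 7: m=14, q=11, a=3
  step 8: m=19, q=22, a=1
  step 9: m=3, q=27, a=1
  step 10: m=24, q=1, a=48
a_10 = 2*a_0 = 48, so the period closes here.
sqrt(603) = [24; 1, 1, 3, 1, 23, 1, 3, 1, 1, 48]
Period length = 10

10


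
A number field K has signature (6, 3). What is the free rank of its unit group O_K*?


By Dirichlet's unit theorem:
rank = r1 + r2 - 1
= 6 + 3 - 1
= 8

8


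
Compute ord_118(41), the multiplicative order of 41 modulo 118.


We want ord_118(41), the smallest k >= 1 with 41^k = 1 mod 118.
n = 118 = 2 * 59, phi(118) = 58; the order divides phi(n).
Divisors of 58: 1, 2, 29, 58
Repeated squaring mod 118: 41^1 = 41, 41^2 = 29, 41^4 = 15, 41^8 = 107, 41^16 = 3, 41^32 = 9
Test divisors in increasing order:
  k=1: 41^1 = 41 mod 118
  k=2: 41^2 = 29 mod 118
  k=29: 41^29 = 3 * 107 * 15 * 41 = 1 mod 118  <- first divisor giving 1
Order = 29

29


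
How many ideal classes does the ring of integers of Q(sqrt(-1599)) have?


K = Q(sqrt(-1599)). d mod 4 = 1, so D = disc(K) = d = -1599
h(K) equals the number of primitive reduced positive-definite forms (a, b, c) = a*x^2 + b*x*y + c*y^2 with b^2 - 4ac = D,
where reduced means |b| <= a <= c, with b >= 0 whenever |b| = a or a = c, and primitive means gcd(a, b, c) = 1.
Reduced forces 3a^2 <= |D| = 1599, so 1 <= a <= 23; b must have the parity of D, and c = (b^2 - D)/(4a) must be an integer >= a.
Enumerate a = 1..23, b in [-a, a]:
  a=1: (1, 1, 400)  [1]
  a=2: (2, -1, 200), (2, 1, 200)  [2]
  a=3: (3, 3, 134)  [1]
  a=4: (4, -1, 100), (4, 1, 100)  [2]
  a=5: (5, -1, 80), (5, 1, 80)  [2]
  a=6: (6, -3, 67), (6, 3, 67)  [2]
  a=7: (7, -5, 58), (7, 5, 58)  [2]
  a=8: (8, -1, 50), (8, 1, 50)  [2]
  a=9: none
  a=10: (10, -9, 42), (10, -1, 40), (10, 1, 40), (10, 9, 42)  [4]
  a=11: none
  a=12: (12, -9, 35), (12, 9, 35)  [2]
  a=13: (13, 13, 34)  [1]
  a=14: (14, -9, 30), (14, -5, 29), (14, 5, 29), (14, 9, 30)  [4]
  a=15: (15, -9, 28), (15, 9, 28)  [2]
  a=16: (16, -1, 25), (16, 1, 25)  [2]
  a=17: (17, -13, 26), (17, 13, 26)  [2]
  a=18: none
  a=19: (19, -15, 24), (19, 15, 24)  [2]
  a=20: (20, -9, 21), (20, 1, 20), (20, 9, 21)  [3]
  a=21..23: none
Total reduced forms: 1 + 2 + 1 + 2 + 2 + 2 + 2 + 2 + 4 + 2 + 1 + 4 + 2 + 2 + 2 + 2 + 3 = 36
h = 36

36


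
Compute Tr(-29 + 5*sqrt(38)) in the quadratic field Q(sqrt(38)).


Tr(a + b*sqrt(d)) = (a + b*sqrt(d)) + (a - b*sqrt(d)) = 2a
= 2 * (-29)
= -58

-58


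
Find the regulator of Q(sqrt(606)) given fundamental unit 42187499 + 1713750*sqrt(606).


epsilon = 42187499 + 1713750*sqrt(606)
= 8.4375e+07
R = ln(8.4375e+07)
= 18.2508

18.2508


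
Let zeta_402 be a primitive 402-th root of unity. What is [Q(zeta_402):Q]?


The degree equals Euler's totient phi(402).
402 = 2 * 3 * 67
phi(402) = 132

132


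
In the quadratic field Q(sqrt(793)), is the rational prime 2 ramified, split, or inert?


K = Q(sqrt(793)). Since d mod 4 = 1, disc(K) = 793.
Check p | disc: 793 mod 2 = 1.
p=2 does not divide disc (d is 1 mod 4). 2 splits iff d = 1 mod 8.
d mod 8 = 1, so (d/2) = 1.
(d/p) = 1, so p splits: (p) = P*P' with e=1, f=1, g=2.
Therefore p is split.

split


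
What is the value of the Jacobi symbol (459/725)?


Compute (459/725) via quadratic reciprocity:
  reciprocity: (459/725) -> +(725/459)
  reduce: (266/459)
  pull out 2: (2/459) = -1  (since 459 mod 8 = 3)
  reciprocity: (133/459) -> +(459/133)
  reduce: (60/133)
  pull out 2: (2/133) = -1  (since 133 mod 8 = 5)
  pull out 2: (2/133) = -1  (since 133 mod 8 = 5)
  reciprocity: (15/133) -> +(133/15)
  reduce: (13/15)
  reciprocity: (13/15) -> +(15/13)
  reduce: (2/13)
  pull out 2: (2/13) = -1  (since 13 mod 8 = 5)
  (1/13) = 1
Product of signs = 1

1


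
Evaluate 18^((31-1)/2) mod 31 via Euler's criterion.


p = 31 is prime and the exponent is (p-1)/2 = 15, so by Euler's criterion 18^15 = (18/31) = +1 or -1 mod 31.
Compute by square-and-multiply:
  15 = 8 + 4 + 2 + 1 (binary 1111)
  Repeated squaring mod 31: 18^1 = 18, 18^2 = 14, 18^4 = 10, 18^8 = 7
  18^15 = 18^8 * 18^4 * 18^2 * 18^1 = 7 * 10 * 14 * 18 mod 31
    7 * 10 = 70 = 8 mod 31
    8 * 14 = 112 = 19 mod 31
    19 * 18 = 342 = 1 mod 31
  18^15 = 1 mod 31
Result 1: 18 is a quadratic residue mod 31.
18^15 mod 31 = 1

1


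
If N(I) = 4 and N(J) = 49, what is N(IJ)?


N(IJ) = N(I) * N(J)
= 4 * 49
= 196

196


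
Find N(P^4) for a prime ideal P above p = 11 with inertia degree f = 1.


N(P^a) = p^(a*f)
= 11^(4*1)
= 11^4
= 14641

14641


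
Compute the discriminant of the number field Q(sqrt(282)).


For K = Q(sqrt(d)) with d squarefree: disc(K) = d if d = 1 mod 4, and disc(K) = 4d if d = 2 or 3 mod 4.
Here d = 282, and d mod 4 = 2.
d = 2 mod 4, not 1 (O_K = Z[sqrt(d)]), so disc(K) = 4d = 4 * (282) = 1128

1128


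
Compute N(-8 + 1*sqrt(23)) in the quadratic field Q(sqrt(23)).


N(a + b*sqrt(d)) = a^2 - d*b^2
= (-8)^2 - (23)*(1)^2
= 64 - 23
= 41

41


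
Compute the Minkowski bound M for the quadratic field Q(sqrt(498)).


d = 498, d mod 4 = 2, so disc(K) = 4d = 1992; |disc(K)| = 1992
Real quadratic field, so n = 2, s = r2 = 0, r1 = 2
M = (n!/n^n) * (4/pi)^s * sqrt(|disc(K)|) = (2!/2^2) * (4/pi)^0 * sqrt(1992)
= 0.5 * 1.000000 * 44.631827
= 22.3159

22.3159


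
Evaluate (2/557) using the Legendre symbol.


p = 557 is prime, so compute (2/557) with the reciprocity algorithm (Jacobi-symbol steps: pull out 2s via (2/n), flip via reciprocity, reduce):
  pull out 2: (2/557) = -1  (since 557 mod 8 = 5)
  (1/557) = 1
Product of signs = -1
(2/557) = -1

-1


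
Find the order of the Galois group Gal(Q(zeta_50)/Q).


|Gal(Q(zeta_50)/Q)| = phi(50)
= 20

20


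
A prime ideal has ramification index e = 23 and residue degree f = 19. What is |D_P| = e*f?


|D_P| = e * f
= 23 * 19
= 437

437


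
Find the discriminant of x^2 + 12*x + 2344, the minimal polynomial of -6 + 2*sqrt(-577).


The element -6 + 2*sqrt(-577) has minimal polynomial:
x^2 + 12*x + 2344
Discriminant = (12)^2 - 4*(2344)
= 144 - 9376
= -9232

-9232


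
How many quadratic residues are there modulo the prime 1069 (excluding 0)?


For prime p, the number of non-zero quadratic residues is (p-1)/2.
= (1069-1)/2
= 534

534


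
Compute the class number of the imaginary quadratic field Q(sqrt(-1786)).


K = Q(sqrt(-1786)). d mod 4 = 2, so D = disc(K) = 4d = -7144
h(K) equals the number of primitive reduced positive-definite forms (a, b, c) = a*x^2 + b*x*y + c*y^2 with b^2 - 4ac = D,
where reduced means |b| <= a <= c, with b >= 0 whenever |b| = a or a = c, and primitive means gcd(a, b, c) = 1.
Reduced forces 3a^2 <= |D| = 7144, so 1 <= a <= 48; b must have the parity of D, and c = (b^2 - D)/(4a) must be an integer >= a.
Enumerate a = 1..48, b in [-a, a]:
  a=1: (1, 0, 1786)  [1]
  a=2: (2, 0, 893)  [1]
  a=3..4: none
  a=5: (5, -4, 358), (5, 4, 358)  [2]
  a=6..9: none
  a=10: (10, -4, 179), (10, 4, 179)  [2]
  a=11..16: none
  a=17: (17, -8, 106), (17, 8, 106)  [2]
  a=18: none
  a=19: (19, 0, 94)  [1]
  a=20..22: none
  a=23: (23, -20, 82), (23, 20, 82)  [2]
  a=24: none
  a=25: (25, -16, 74), (25, 16, 74)  [2]
  a=26..33: none
  a=34: (34, -8, 53), (34, 8, 53)  [2]
  a=35..36: none
  a=37: (37, -16, 50), (37, 16, 50)  [2]
  a=38: (38, 0, 47)  [1]
  a=39..40: none
  a=41: (41, -20, 46), (41, 20, 46)  [2]
  a=42..48: none
Total reduced forms: 1 + 1 + 2 + 2 + 2 + 1 + 2 + 2 + 2 + 2 + 1 + 2 = 20
h = 20

20


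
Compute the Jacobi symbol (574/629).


Compute (574/629) via quadratic reciprocity:
  pull out 2: (2/629) = -1  (since 629 mod 8 = 5)
  reciprocity: (287/629) -> +(629/287)
  reduce: (55/287)
  reciprocity: (55/287) -> -(287/55)
  reduce: (12/55)
  pull out 2: (2/55) = +1  (since 55 mod 8 = 7)
  pull out 2: (2/55) = +1  (since 55 mod 8 = 7)
  reciprocity: (3/55) -> -(55/3)
  reduce: (1/3)
  (1/3) = 1
Product of signs = -1

-1
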